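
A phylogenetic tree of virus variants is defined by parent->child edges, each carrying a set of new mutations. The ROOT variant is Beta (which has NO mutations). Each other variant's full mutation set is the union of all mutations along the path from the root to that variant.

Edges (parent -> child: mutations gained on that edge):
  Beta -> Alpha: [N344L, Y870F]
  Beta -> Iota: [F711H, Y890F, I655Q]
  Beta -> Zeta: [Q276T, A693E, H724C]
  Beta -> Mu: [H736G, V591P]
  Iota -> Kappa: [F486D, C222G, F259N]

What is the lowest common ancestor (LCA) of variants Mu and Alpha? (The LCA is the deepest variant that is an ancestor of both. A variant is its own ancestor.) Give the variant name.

Answer: Beta

Derivation:
Path from root to Mu: Beta -> Mu
  ancestors of Mu: {Beta, Mu}
Path from root to Alpha: Beta -> Alpha
  ancestors of Alpha: {Beta, Alpha}
Common ancestors: {Beta}
Walk up from Alpha: Alpha (not in ancestors of Mu), Beta (in ancestors of Mu)
Deepest common ancestor (LCA) = Beta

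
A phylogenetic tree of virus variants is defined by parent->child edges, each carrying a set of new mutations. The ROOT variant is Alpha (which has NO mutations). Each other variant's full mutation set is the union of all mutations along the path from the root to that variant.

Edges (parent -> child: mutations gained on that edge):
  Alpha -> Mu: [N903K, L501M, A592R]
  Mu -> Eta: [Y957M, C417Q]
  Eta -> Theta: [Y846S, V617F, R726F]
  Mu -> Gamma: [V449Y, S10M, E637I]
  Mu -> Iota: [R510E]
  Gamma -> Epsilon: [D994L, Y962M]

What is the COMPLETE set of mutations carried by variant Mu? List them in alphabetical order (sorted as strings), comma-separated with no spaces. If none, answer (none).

Answer: A592R,L501M,N903K

Derivation:
At Alpha: gained [] -> total []
At Mu: gained ['N903K', 'L501M', 'A592R'] -> total ['A592R', 'L501M', 'N903K']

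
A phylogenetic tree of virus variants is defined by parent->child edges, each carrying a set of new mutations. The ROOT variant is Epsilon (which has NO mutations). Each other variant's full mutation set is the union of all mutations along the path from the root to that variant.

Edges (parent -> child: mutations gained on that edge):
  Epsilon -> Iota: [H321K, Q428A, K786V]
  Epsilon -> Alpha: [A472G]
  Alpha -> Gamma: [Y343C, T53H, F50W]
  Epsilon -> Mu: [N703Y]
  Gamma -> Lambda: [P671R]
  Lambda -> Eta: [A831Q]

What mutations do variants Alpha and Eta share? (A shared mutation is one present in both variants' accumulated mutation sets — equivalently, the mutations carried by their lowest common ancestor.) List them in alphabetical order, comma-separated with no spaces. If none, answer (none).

Answer: A472G

Derivation:
Accumulating mutations along path to Alpha:
  At Epsilon: gained [] -> total []
  At Alpha: gained ['A472G'] -> total ['A472G']
Mutations(Alpha) = ['A472G']
Accumulating mutations along path to Eta:
  At Epsilon: gained [] -> total []
  At Alpha: gained ['A472G'] -> total ['A472G']
  At Gamma: gained ['Y343C', 'T53H', 'F50W'] -> total ['A472G', 'F50W', 'T53H', 'Y343C']
  At Lambda: gained ['P671R'] -> total ['A472G', 'F50W', 'P671R', 'T53H', 'Y343C']
  At Eta: gained ['A831Q'] -> total ['A472G', 'A831Q', 'F50W', 'P671R', 'T53H', 'Y343C']
Mutations(Eta) = ['A472G', 'A831Q', 'F50W', 'P671R', 'T53H', 'Y343C']
Intersection: ['A472G'] ∩ ['A472G', 'A831Q', 'F50W', 'P671R', 'T53H', 'Y343C'] = ['A472G']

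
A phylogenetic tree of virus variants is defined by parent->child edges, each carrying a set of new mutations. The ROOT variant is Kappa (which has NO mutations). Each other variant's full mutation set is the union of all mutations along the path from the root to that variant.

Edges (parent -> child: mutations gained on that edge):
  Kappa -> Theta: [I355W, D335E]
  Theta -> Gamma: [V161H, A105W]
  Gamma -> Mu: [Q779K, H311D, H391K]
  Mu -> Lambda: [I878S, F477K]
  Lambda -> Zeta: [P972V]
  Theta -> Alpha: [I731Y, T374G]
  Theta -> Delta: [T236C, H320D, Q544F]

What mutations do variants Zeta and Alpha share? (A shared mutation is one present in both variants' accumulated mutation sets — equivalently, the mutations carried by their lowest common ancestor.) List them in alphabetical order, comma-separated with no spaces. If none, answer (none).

Accumulating mutations along path to Zeta:
  At Kappa: gained [] -> total []
  At Theta: gained ['I355W', 'D335E'] -> total ['D335E', 'I355W']
  At Gamma: gained ['V161H', 'A105W'] -> total ['A105W', 'D335E', 'I355W', 'V161H']
  At Mu: gained ['Q779K', 'H311D', 'H391K'] -> total ['A105W', 'D335E', 'H311D', 'H391K', 'I355W', 'Q779K', 'V161H']
  At Lambda: gained ['I878S', 'F477K'] -> total ['A105W', 'D335E', 'F477K', 'H311D', 'H391K', 'I355W', 'I878S', 'Q779K', 'V161H']
  At Zeta: gained ['P972V'] -> total ['A105W', 'D335E', 'F477K', 'H311D', 'H391K', 'I355W', 'I878S', 'P972V', 'Q779K', 'V161H']
Mutations(Zeta) = ['A105W', 'D335E', 'F477K', 'H311D', 'H391K', 'I355W', 'I878S', 'P972V', 'Q779K', 'V161H']
Accumulating mutations along path to Alpha:
  At Kappa: gained [] -> total []
  At Theta: gained ['I355W', 'D335E'] -> total ['D335E', 'I355W']
  At Alpha: gained ['I731Y', 'T374G'] -> total ['D335E', 'I355W', 'I731Y', 'T374G']
Mutations(Alpha) = ['D335E', 'I355W', 'I731Y', 'T374G']
Intersection: ['A105W', 'D335E', 'F477K', 'H311D', 'H391K', 'I355W', 'I878S', 'P972V', 'Q779K', 'V161H'] ∩ ['D335E', 'I355W', 'I731Y', 'T374G'] = ['D335E', 'I355W']

Answer: D335E,I355W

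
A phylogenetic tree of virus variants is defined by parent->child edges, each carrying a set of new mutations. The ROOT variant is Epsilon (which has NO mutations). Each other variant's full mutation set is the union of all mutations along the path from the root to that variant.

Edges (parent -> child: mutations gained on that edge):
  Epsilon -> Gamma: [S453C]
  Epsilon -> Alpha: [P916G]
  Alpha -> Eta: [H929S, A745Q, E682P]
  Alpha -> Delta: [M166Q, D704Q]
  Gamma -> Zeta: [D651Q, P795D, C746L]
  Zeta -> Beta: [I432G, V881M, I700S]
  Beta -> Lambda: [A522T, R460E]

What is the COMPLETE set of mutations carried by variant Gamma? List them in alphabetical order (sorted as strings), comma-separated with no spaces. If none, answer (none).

Answer: S453C

Derivation:
At Epsilon: gained [] -> total []
At Gamma: gained ['S453C'] -> total ['S453C']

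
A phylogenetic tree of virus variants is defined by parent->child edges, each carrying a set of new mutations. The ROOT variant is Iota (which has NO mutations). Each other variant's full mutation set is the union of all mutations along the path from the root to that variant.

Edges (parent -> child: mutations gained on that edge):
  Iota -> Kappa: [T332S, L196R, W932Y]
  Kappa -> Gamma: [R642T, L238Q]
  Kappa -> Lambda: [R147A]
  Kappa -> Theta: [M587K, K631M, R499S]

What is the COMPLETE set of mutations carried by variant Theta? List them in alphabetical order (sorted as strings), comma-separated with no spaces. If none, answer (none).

Answer: K631M,L196R,M587K,R499S,T332S,W932Y

Derivation:
At Iota: gained [] -> total []
At Kappa: gained ['T332S', 'L196R', 'W932Y'] -> total ['L196R', 'T332S', 'W932Y']
At Theta: gained ['M587K', 'K631M', 'R499S'] -> total ['K631M', 'L196R', 'M587K', 'R499S', 'T332S', 'W932Y']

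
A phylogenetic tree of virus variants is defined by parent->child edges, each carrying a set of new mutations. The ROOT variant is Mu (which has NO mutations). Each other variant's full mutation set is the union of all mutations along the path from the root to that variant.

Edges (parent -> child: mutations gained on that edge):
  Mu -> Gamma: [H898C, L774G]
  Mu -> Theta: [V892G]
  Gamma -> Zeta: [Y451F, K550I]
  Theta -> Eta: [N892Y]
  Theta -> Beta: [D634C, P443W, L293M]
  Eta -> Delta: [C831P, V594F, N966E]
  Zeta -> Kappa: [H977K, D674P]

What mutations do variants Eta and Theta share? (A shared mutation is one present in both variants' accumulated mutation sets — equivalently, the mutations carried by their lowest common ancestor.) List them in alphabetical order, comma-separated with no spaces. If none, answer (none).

Answer: V892G

Derivation:
Accumulating mutations along path to Eta:
  At Mu: gained [] -> total []
  At Theta: gained ['V892G'] -> total ['V892G']
  At Eta: gained ['N892Y'] -> total ['N892Y', 'V892G']
Mutations(Eta) = ['N892Y', 'V892G']
Accumulating mutations along path to Theta:
  At Mu: gained [] -> total []
  At Theta: gained ['V892G'] -> total ['V892G']
Mutations(Theta) = ['V892G']
Intersection: ['N892Y', 'V892G'] ∩ ['V892G'] = ['V892G']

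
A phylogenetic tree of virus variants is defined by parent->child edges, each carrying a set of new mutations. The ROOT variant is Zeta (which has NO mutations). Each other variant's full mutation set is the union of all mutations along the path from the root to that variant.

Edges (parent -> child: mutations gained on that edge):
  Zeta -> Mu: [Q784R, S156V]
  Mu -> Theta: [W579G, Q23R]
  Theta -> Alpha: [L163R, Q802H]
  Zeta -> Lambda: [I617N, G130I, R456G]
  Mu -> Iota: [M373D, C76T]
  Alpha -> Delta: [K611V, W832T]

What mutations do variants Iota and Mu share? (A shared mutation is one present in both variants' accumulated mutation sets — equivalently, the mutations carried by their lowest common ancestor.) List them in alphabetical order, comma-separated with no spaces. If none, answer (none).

Accumulating mutations along path to Iota:
  At Zeta: gained [] -> total []
  At Mu: gained ['Q784R', 'S156V'] -> total ['Q784R', 'S156V']
  At Iota: gained ['M373D', 'C76T'] -> total ['C76T', 'M373D', 'Q784R', 'S156V']
Mutations(Iota) = ['C76T', 'M373D', 'Q784R', 'S156V']
Accumulating mutations along path to Mu:
  At Zeta: gained [] -> total []
  At Mu: gained ['Q784R', 'S156V'] -> total ['Q784R', 'S156V']
Mutations(Mu) = ['Q784R', 'S156V']
Intersection: ['C76T', 'M373D', 'Q784R', 'S156V'] ∩ ['Q784R', 'S156V'] = ['Q784R', 'S156V']

Answer: Q784R,S156V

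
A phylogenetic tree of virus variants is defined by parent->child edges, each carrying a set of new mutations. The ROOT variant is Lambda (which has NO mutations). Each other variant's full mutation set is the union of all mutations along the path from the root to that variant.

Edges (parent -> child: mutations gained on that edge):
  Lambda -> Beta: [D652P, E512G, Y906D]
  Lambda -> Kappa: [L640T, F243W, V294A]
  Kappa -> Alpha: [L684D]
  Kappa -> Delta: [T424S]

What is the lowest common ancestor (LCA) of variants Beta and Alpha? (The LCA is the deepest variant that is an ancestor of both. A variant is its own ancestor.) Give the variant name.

Answer: Lambda

Derivation:
Path from root to Beta: Lambda -> Beta
  ancestors of Beta: {Lambda, Beta}
Path from root to Alpha: Lambda -> Kappa -> Alpha
  ancestors of Alpha: {Lambda, Kappa, Alpha}
Common ancestors: {Lambda}
Walk up from Alpha: Alpha (not in ancestors of Beta), Kappa (not in ancestors of Beta), Lambda (in ancestors of Beta)
Deepest common ancestor (LCA) = Lambda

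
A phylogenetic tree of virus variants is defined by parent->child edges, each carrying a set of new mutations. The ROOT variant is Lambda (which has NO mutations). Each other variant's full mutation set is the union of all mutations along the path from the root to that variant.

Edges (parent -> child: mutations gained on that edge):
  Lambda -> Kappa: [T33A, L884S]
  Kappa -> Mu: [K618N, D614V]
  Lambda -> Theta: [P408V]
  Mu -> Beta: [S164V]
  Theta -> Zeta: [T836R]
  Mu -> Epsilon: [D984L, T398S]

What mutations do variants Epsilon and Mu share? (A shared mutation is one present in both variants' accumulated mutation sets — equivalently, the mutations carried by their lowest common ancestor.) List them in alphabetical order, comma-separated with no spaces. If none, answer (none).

Accumulating mutations along path to Epsilon:
  At Lambda: gained [] -> total []
  At Kappa: gained ['T33A', 'L884S'] -> total ['L884S', 'T33A']
  At Mu: gained ['K618N', 'D614V'] -> total ['D614V', 'K618N', 'L884S', 'T33A']
  At Epsilon: gained ['D984L', 'T398S'] -> total ['D614V', 'D984L', 'K618N', 'L884S', 'T33A', 'T398S']
Mutations(Epsilon) = ['D614V', 'D984L', 'K618N', 'L884S', 'T33A', 'T398S']
Accumulating mutations along path to Mu:
  At Lambda: gained [] -> total []
  At Kappa: gained ['T33A', 'L884S'] -> total ['L884S', 'T33A']
  At Mu: gained ['K618N', 'D614V'] -> total ['D614V', 'K618N', 'L884S', 'T33A']
Mutations(Mu) = ['D614V', 'K618N', 'L884S', 'T33A']
Intersection: ['D614V', 'D984L', 'K618N', 'L884S', 'T33A', 'T398S'] ∩ ['D614V', 'K618N', 'L884S', 'T33A'] = ['D614V', 'K618N', 'L884S', 'T33A']

Answer: D614V,K618N,L884S,T33A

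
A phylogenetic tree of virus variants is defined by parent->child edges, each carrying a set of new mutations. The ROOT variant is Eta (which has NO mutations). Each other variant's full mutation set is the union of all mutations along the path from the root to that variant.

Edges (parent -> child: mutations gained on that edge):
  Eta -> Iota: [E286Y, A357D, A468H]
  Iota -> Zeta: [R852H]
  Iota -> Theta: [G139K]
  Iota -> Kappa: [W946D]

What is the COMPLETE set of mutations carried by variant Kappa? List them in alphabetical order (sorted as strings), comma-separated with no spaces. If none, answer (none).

At Eta: gained [] -> total []
At Iota: gained ['E286Y', 'A357D', 'A468H'] -> total ['A357D', 'A468H', 'E286Y']
At Kappa: gained ['W946D'] -> total ['A357D', 'A468H', 'E286Y', 'W946D']

Answer: A357D,A468H,E286Y,W946D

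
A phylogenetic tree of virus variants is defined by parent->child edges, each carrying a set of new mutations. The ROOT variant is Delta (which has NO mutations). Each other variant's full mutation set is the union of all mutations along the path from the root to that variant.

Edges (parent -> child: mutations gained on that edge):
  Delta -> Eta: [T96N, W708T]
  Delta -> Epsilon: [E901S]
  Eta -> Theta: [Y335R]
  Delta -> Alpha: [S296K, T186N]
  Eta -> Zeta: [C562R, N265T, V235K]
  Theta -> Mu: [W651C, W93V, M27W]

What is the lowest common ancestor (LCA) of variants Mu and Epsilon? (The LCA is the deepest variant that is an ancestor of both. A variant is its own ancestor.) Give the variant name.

Path from root to Mu: Delta -> Eta -> Theta -> Mu
  ancestors of Mu: {Delta, Eta, Theta, Mu}
Path from root to Epsilon: Delta -> Epsilon
  ancestors of Epsilon: {Delta, Epsilon}
Common ancestors: {Delta}
Walk up from Epsilon: Epsilon (not in ancestors of Mu), Delta (in ancestors of Mu)
Deepest common ancestor (LCA) = Delta

Answer: Delta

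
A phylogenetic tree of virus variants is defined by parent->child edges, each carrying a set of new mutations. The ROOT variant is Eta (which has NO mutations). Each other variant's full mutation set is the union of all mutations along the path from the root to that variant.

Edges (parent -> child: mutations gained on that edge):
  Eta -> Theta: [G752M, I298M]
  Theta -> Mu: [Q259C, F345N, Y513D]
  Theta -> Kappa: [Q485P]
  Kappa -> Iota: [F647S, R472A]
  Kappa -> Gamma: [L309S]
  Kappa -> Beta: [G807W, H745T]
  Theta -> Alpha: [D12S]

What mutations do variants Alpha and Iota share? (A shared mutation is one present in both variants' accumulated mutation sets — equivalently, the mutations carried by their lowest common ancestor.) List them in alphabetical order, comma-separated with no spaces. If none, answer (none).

Accumulating mutations along path to Alpha:
  At Eta: gained [] -> total []
  At Theta: gained ['G752M', 'I298M'] -> total ['G752M', 'I298M']
  At Alpha: gained ['D12S'] -> total ['D12S', 'G752M', 'I298M']
Mutations(Alpha) = ['D12S', 'G752M', 'I298M']
Accumulating mutations along path to Iota:
  At Eta: gained [] -> total []
  At Theta: gained ['G752M', 'I298M'] -> total ['G752M', 'I298M']
  At Kappa: gained ['Q485P'] -> total ['G752M', 'I298M', 'Q485P']
  At Iota: gained ['F647S', 'R472A'] -> total ['F647S', 'G752M', 'I298M', 'Q485P', 'R472A']
Mutations(Iota) = ['F647S', 'G752M', 'I298M', 'Q485P', 'R472A']
Intersection: ['D12S', 'G752M', 'I298M'] ∩ ['F647S', 'G752M', 'I298M', 'Q485P', 'R472A'] = ['G752M', 'I298M']

Answer: G752M,I298M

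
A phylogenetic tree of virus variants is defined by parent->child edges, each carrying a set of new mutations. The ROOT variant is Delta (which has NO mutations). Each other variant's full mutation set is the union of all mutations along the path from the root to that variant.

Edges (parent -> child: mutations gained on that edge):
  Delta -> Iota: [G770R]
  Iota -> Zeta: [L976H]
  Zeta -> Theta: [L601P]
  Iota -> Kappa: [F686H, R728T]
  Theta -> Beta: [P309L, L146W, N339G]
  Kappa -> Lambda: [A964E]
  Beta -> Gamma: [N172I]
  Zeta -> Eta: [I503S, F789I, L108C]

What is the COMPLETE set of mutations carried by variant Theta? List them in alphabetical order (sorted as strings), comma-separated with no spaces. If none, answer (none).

Answer: G770R,L601P,L976H

Derivation:
At Delta: gained [] -> total []
At Iota: gained ['G770R'] -> total ['G770R']
At Zeta: gained ['L976H'] -> total ['G770R', 'L976H']
At Theta: gained ['L601P'] -> total ['G770R', 'L601P', 'L976H']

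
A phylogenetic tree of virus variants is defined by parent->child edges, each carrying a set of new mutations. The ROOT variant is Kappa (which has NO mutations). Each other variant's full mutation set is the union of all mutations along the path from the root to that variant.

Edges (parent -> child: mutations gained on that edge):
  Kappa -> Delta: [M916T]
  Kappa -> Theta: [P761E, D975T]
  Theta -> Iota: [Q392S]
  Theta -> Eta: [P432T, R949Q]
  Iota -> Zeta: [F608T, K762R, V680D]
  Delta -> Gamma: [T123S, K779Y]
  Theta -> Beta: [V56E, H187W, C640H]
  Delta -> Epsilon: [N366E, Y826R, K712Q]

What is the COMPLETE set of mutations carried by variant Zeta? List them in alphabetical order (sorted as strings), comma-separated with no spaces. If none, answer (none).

At Kappa: gained [] -> total []
At Theta: gained ['P761E', 'D975T'] -> total ['D975T', 'P761E']
At Iota: gained ['Q392S'] -> total ['D975T', 'P761E', 'Q392S']
At Zeta: gained ['F608T', 'K762R', 'V680D'] -> total ['D975T', 'F608T', 'K762R', 'P761E', 'Q392S', 'V680D']

Answer: D975T,F608T,K762R,P761E,Q392S,V680D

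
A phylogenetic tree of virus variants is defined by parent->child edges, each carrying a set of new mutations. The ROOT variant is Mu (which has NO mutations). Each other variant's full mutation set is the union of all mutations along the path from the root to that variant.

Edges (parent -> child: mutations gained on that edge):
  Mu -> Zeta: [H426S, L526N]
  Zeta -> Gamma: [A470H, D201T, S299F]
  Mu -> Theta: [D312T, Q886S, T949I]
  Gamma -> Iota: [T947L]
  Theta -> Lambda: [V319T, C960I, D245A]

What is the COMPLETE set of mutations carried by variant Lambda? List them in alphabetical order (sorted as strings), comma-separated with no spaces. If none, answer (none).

Answer: C960I,D245A,D312T,Q886S,T949I,V319T

Derivation:
At Mu: gained [] -> total []
At Theta: gained ['D312T', 'Q886S', 'T949I'] -> total ['D312T', 'Q886S', 'T949I']
At Lambda: gained ['V319T', 'C960I', 'D245A'] -> total ['C960I', 'D245A', 'D312T', 'Q886S', 'T949I', 'V319T']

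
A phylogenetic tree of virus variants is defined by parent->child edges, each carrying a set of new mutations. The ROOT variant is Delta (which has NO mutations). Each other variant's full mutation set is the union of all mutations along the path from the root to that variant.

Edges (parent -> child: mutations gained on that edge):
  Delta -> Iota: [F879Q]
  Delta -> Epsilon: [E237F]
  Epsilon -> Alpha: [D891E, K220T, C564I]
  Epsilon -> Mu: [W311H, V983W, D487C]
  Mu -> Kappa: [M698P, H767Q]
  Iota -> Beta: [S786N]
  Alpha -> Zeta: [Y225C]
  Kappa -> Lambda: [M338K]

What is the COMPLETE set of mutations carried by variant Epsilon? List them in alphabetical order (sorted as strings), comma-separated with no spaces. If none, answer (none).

At Delta: gained [] -> total []
At Epsilon: gained ['E237F'] -> total ['E237F']

Answer: E237F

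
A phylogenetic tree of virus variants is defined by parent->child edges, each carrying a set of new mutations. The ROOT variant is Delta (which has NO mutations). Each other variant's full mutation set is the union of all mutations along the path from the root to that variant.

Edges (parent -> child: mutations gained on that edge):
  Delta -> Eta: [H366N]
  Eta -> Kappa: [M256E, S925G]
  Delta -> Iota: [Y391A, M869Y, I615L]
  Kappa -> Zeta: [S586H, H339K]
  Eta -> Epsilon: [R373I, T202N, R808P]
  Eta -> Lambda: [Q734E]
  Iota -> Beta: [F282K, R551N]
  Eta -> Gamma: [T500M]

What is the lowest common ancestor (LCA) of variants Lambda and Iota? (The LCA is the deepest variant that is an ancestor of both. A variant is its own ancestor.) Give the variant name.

Answer: Delta

Derivation:
Path from root to Lambda: Delta -> Eta -> Lambda
  ancestors of Lambda: {Delta, Eta, Lambda}
Path from root to Iota: Delta -> Iota
  ancestors of Iota: {Delta, Iota}
Common ancestors: {Delta}
Walk up from Iota: Iota (not in ancestors of Lambda), Delta (in ancestors of Lambda)
Deepest common ancestor (LCA) = Delta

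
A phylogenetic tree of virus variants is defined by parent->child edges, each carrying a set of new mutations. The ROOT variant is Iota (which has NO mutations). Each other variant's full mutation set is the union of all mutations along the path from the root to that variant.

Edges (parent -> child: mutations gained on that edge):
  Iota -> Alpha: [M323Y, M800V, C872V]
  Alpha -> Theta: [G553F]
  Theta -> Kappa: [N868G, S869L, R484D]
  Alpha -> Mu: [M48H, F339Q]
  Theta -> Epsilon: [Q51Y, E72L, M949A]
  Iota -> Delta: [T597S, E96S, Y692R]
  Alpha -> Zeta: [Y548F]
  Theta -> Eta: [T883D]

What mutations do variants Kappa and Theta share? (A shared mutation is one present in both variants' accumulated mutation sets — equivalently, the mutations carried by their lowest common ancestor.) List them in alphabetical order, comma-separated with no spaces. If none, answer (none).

Answer: C872V,G553F,M323Y,M800V

Derivation:
Accumulating mutations along path to Kappa:
  At Iota: gained [] -> total []
  At Alpha: gained ['M323Y', 'M800V', 'C872V'] -> total ['C872V', 'M323Y', 'M800V']
  At Theta: gained ['G553F'] -> total ['C872V', 'G553F', 'M323Y', 'M800V']
  At Kappa: gained ['N868G', 'S869L', 'R484D'] -> total ['C872V', 'G553F', 'M323Y', 'M800V', 'N868G', 'R484D', 'S869L']
Mutations(Kappa) = ['C872V', 'G553F', 'M323Y', 'M800V', 'N868G', 'R484D', 'S869L']
Accumulating mutations along path to Theta:
  At Iota: gained [] -> total []
  At Alpha: gained ['M323Y', 'M800V', 'C872V'] -> total ['C872V', 'M323Y', 'M800V']
  At Theta: gained ['G553F'] -> total ['C872V', 'G553F', 'M323Y', 'M800V']
Mutations(Theta) = ['C872V', 'G553F', 'M323Y', 'M800V']
Intersection: ['C872V', 'G553F', 'M323Y', 'M800V', 'N868G', 'R484D', 'S869L'] ∩ ['C872V', 'G553F', 'M323Y', 'M800V'] = ['C872V', 'G553F', 'M323Y', 'M800V']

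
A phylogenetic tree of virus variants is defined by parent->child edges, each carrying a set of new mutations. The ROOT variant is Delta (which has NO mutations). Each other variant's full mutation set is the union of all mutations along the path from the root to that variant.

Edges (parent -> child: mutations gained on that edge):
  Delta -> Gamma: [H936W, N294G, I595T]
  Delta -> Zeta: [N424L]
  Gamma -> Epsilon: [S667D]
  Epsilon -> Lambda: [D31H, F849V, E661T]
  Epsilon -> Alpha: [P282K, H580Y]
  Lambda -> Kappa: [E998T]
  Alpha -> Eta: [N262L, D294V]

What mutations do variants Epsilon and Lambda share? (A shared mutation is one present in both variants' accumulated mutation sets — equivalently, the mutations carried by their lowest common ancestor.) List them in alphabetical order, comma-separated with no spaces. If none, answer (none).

Accumulating mutations along path to Epsilon:
  At Delta: gained [] -> total []
  At Gamma: gained ['H936W', 'N294G', 'I595T'] -> total ['H936W', 'I595T', 'N294G']
  At Epsilon: gained ['S667D'] -> total ['H936W', 'I595T', 'N294G', 'S667D']
Mutations(Epsilon) = ['H936W', 'I595T', 'N294G', 'S667D']
Accumulating mutations along path to Lambda:
  At Delta: gained [] -> total []
  At Gamma: gained ['H936W', 'N294G', 'I595T'] -> total ['H936W', 'I595T', 'N294G']
  At Epsilon: gained ['S667D'] -> total ['H936W', 'I595T', 'N294G', 'S667D']
  At Lambda: gained ['D31H', 'F849V', 'E661T'] -> total ['D31H', 'E661T', 'F849V', 'H936W', 'I595T', 'N294G', 'S667D']
Mutations(Lambda) = ['D31H', 'E661T', 'F849V', 'H936W', 'I595T', 'N294G', 'S667D']
Intersection: ['H936W', 'I595T', 'N294G', 'S667D'] ∩ ['D31H', 'E661T', 'F849V', 'H936W', 'I595T', 'N294G', 'S667D'] = ['H936W', 'I595T', 'N294G', 'S667D']

Answer: H936W,I595T,N294G,S667D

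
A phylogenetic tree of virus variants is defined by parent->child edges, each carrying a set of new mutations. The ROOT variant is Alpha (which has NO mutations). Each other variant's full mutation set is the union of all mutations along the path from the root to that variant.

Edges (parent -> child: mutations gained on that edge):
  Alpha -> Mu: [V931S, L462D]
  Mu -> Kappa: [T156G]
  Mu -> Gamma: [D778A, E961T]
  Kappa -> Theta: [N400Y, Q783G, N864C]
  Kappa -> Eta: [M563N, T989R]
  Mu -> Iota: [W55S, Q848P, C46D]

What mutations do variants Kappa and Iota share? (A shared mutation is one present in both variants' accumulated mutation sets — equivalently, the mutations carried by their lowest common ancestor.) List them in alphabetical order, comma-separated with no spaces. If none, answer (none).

Accumulating mutations along path to Kappa:
  At Alpha: gained [] -> total []
  At Mu: gained ['V931S', 'L462D'] -> total ['L462D', 'V931S']
  At Kappa: gained ['T156G'] -> total ['L462D', 'T156G', 'V931S']
Mutations(Kappa) = ['L462D', 'T156G', 'V931S']
Accumulating mutations along path to Iota:
  At Alpha: gained [] -> total []
  At Mu: gained ['V931S', 'L462D'] -> total ['L462D', 'V931S']
  At Iota: gained ['W55S', 'Q848P', 'C46D'] -> total ['C46D', 'L462D', 'Q848P', 'V931S', 'W55S']
Mutations(Iota) = ['C46D', 'L462D', 'Q848P', 'V931S', 'W55S']
Intersection: ['L462D', 'T156G', 'V931S'] ∩ ['C46D', 'L462D', 'Q848P', 'V931S', 'W55S'] = ['L462D', 'V931S']

Answer: L462D,V931S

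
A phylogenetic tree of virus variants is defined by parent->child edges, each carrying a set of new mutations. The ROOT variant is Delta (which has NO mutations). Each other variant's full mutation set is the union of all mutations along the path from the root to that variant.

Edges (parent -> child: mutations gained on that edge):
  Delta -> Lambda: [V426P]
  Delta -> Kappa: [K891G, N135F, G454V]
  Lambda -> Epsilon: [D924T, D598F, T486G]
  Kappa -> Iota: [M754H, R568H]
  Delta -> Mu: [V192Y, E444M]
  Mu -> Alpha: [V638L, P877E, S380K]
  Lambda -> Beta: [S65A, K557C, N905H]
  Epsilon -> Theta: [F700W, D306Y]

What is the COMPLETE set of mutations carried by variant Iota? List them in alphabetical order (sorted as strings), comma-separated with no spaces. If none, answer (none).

Answer: G454V,K891G,M754H,N135F,R568H

Derivation:
At Delta: gained [] -> total []
At Kappa: gained ['K891G', 'N135F', 'G454V'] -> total ['G454V', 'K891G', 'N135F']
At Iota: gained ['M754H', 'R568H'] -> total ['G454V', 'K891G', 'M754H', 'N135F', 'R568H']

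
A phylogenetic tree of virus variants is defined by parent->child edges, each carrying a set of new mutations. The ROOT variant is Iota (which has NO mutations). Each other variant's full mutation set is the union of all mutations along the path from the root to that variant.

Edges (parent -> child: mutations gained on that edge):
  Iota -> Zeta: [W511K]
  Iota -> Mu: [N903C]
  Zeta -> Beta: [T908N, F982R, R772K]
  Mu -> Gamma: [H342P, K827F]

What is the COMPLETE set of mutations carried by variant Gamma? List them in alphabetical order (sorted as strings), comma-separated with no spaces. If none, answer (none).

At Iota: gained [] -> total []
At Mu: gained ['N903C'] -> total ['N903C']
At Gamma: gained ['H342P', 'K827F'] -> total ['H342P', 'K827F', 'N903C']

Answer: H342P,K827F,N903C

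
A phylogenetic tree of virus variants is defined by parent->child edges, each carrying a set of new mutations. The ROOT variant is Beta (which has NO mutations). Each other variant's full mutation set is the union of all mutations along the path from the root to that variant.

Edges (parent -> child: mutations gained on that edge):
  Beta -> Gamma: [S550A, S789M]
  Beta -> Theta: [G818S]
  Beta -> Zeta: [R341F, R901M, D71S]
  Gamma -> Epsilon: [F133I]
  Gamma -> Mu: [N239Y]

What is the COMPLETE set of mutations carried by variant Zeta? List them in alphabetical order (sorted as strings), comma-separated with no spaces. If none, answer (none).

At Beta: gained [] -> total []
At Zeta: gained ['R341F', 'R901M', 'D71S'] -> total ['D71S', 'R341F', 'R901M']

Answer: D71S,R341F,R901M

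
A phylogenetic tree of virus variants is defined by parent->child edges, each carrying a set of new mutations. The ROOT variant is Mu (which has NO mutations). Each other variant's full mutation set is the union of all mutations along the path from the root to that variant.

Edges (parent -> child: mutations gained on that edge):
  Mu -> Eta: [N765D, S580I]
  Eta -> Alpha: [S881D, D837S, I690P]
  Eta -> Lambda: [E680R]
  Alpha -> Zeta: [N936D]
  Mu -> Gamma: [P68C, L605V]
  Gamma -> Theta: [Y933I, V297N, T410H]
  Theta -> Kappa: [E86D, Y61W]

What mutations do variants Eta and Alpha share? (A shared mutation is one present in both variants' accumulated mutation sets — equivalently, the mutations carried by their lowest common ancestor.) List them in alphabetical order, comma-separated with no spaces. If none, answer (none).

Accumulating mutations along path to Eta:
  At Mu: gained [] -> total []
  At Eta: gained ['N765D', 'S580I'] -> total ['N765D', 'S580I']
Mutations(Eta) = ['N765D', 'S580I']
Accumulating mutations along path to Alpha:
  At Mu: gained [] -> total []
  At Eta: gained ['N765D', 'S580I'] -> total ['N765D', 'S580I']
  At Alpha: gained ['S881D', 'D837S', 'I690P'] -> total ['D837S', 'I690P', 'N765D', 'S580I', 'S881D']
Mutations(Alpha) = ['D837S', 'I690P', 'N765D', 'S580I', 'S881D']
Intersection: ['N765D', 'S580I'] ∩ ['D837S', 'I690P', 'N765D', 'S580I', 'S881D'] = ['N765D', 'S580I']

Answer: N765D,S580I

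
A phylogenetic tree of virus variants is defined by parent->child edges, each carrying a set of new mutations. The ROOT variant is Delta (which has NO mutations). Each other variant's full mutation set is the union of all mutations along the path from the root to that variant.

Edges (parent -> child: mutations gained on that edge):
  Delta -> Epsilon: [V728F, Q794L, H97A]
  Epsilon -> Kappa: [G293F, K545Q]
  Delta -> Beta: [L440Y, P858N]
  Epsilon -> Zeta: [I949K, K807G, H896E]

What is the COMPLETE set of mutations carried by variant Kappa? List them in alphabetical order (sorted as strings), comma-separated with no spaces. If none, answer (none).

At Delta: gained [] -> total []
At Epsilon: gained ['V728F', 'Q794L', 'H97A'] -> total ['H97A', 'Q794L', 'V728F']
At Kappa: gained ['G293F', 'K545Q'] -> total ['G293F', 'H97A', 'K545Q', 'Q794L', 'V728F']

Answer: G293F,H97A,K545Q,Q794L,V728F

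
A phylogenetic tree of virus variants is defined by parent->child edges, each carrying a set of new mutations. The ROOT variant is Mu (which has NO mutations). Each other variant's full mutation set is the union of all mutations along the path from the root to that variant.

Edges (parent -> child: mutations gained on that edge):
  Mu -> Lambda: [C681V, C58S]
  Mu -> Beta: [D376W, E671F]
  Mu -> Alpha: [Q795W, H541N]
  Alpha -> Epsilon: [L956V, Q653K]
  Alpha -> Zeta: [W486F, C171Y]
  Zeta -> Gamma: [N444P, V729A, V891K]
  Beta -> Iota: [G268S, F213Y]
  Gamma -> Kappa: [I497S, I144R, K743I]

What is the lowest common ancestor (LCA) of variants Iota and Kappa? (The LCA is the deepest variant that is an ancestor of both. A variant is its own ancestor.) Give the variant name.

Answer: Mu

Derivation:
Path from root to Iota: Mu -> Beta -> Iota
  ancestors of Iota: {Mu, Beta, Iota}
Path from root to Kappa: Mu -> Alpha -> Zeta -> Gamma -> Kappa
  ancestors of Kappa: {Mu, Alpha, Zeta, Gamma, Kappa}
Common ancestors: {Mu}
Walk up from Kappa: Kappa (not in ancestors of Iota), Gamma (not in ancestors of Iota), Zeta (not in ancestors of Iota), Alpha (not in ancestors of Iota), Mu (in ancestors of Iota)
Deepest common ancestor (LCA) = Mu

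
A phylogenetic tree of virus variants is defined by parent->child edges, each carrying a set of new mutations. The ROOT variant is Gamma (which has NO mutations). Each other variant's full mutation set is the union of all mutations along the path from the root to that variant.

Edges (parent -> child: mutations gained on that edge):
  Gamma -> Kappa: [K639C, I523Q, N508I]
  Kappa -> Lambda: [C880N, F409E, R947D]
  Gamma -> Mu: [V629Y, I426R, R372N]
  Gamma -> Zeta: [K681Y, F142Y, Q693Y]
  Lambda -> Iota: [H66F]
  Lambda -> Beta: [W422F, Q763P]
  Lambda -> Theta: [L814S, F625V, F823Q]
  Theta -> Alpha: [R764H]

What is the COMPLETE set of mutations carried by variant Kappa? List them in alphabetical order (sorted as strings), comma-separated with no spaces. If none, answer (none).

Answer: I523Q,K639C,N508I

Derivation:
At Gamma: gained [] -> total []
At Kappa: gained ['K639C', 'I523Q', 'N508I'] -> total ['I523Q', 'K639C', 'N508I']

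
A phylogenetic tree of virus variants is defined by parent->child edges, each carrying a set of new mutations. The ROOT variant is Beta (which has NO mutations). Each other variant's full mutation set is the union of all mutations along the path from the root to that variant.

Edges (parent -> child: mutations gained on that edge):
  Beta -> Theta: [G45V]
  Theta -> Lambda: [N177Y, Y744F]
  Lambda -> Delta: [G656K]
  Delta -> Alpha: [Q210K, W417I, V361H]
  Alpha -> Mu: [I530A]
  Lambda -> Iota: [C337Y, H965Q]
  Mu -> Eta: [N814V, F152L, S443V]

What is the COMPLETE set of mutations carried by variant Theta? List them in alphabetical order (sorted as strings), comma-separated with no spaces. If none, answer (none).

At Beta: gained [] -> total []
At Theta: gained ['G45V'] -> total ['G45V']

Answer: G45V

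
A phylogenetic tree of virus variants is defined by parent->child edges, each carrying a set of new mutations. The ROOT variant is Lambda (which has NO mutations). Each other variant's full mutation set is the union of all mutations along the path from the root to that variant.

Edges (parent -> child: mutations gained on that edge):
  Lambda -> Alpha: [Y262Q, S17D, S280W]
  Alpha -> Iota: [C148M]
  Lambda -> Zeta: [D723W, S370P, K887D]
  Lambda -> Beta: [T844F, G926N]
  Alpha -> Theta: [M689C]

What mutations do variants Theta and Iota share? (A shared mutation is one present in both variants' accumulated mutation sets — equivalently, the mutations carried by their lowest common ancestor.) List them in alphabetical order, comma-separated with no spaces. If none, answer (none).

Accumulating mutations along path to Theta:
  At Lambda: gained [] -> total []
  At Alpha: gained ['Y262Q', 'S17D', 'S280W'] -> total ['S17D', 'S280W', 'Y262Q']
  At Theta: gained ['M689C'] -> total ['M689C', 'S17D', 'S280W', 'Y262Q']
Mutations(Theta) = ['M689C', 'S17D', 'S280W', 'Y262Q']
Accumulating mutations along path to Iota:
  At Lambda: gained [] -> total []
  At Alpha: gained ['Y262Q', 'S17D', 'S280W'] -> total ['S17D', 'S280W', 'Y262Q']
  At Iota: gained ['C148M'] -> total ['C148M', 'S17D', 'S280W', 'Y262Q']
Mutations(Iota) = ['C148M', 'S17D', 'S280W', 'Y262Q']
Intersection: ['M689C', 'S17D', 'S280W', 'Y262Q'] ∩ ['C148M', 'S17D', 'S280W', 'Y262Q'] = ['S17D', 'S280W', 'Y262Q']

Answer: S17D,S280W,Y262Q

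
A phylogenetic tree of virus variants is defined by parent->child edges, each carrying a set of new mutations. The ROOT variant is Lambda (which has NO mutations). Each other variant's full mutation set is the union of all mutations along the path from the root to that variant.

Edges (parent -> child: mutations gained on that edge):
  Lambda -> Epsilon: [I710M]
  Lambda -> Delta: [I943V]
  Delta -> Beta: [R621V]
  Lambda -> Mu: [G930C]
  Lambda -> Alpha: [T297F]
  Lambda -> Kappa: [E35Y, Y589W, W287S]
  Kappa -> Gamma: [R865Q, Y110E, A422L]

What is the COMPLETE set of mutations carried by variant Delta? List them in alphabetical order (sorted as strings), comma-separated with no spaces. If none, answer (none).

Answer: I943V

Derivation:
At Lambda: gained [] -> total []
At Delta: gained ['I943V'] -> total ['I943V']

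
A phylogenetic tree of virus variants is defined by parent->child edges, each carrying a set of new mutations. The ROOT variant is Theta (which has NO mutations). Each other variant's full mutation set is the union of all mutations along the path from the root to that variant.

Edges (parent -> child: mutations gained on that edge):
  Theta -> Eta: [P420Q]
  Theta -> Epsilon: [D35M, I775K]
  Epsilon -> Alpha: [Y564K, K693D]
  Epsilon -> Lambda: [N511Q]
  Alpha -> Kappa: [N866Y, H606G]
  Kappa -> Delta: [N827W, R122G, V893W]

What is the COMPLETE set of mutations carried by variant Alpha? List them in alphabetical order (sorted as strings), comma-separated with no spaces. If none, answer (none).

Answer: D35M,I775K,K693D,Y564K

Derivation:
At Theta: gained [] -> total []
At Epsilon: gained ['D35M', 'I775K'] -> total ['D35M', 'I775K']
At Alpha: gained ['Y564K', 'K693D'] -> total ['D35M', 'I775K', 'K693D', 'Y564K']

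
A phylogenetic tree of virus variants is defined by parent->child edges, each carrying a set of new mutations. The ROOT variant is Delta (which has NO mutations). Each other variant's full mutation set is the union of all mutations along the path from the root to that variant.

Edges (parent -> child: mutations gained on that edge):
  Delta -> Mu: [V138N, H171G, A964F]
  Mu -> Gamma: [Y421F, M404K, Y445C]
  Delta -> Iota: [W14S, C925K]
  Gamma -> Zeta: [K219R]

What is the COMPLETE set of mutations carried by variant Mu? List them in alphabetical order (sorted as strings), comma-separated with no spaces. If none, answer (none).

At Delta: gained [] -> total []
At Mu: gained ['V138N', 'H171G', 'A964F'] -> total ['A964F', 'H171G', 'V138N']

Answer: A964F,H171G,V138N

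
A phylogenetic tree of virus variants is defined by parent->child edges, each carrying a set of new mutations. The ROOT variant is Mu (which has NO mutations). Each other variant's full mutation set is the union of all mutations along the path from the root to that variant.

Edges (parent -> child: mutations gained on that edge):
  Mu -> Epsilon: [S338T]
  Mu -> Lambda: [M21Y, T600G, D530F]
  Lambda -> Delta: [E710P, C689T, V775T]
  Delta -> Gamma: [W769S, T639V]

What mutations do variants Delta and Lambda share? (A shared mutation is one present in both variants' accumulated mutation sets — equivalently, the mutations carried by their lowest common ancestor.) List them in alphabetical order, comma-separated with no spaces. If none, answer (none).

Accumulating mutations along path to Delta:
  At Mu: gained [] -> total []
  At Lambda: gained ['M21Y', 'T600G', 'D530F'] -> total ['D530F', 'M21Y', 'T600G']
  At Delta: gained ['E710P', 'C689T', 'V775T'] -> total ['C689T', 'D530F', 'E710P', 'M21Y', 'T600G', 'V775T']
Mutations(Delta) = ['C689T', 'D530F', 'E710P', 'M21Y', 'T600G', 'V775T']
Accumulating mutations along path to Lambda:
  At Mu: gained [] -> total []
  At Lambda: gained ['M21Y', 'T600G', 'D530F'] -> total ['D530F', 'M21Y', 'T600G']
Mutations(Lambda) = ['D530F', 'M21Y', 'T600G']
Intersection: ['C689T', 'D530F', 'E710P', 'M21Y', 'T600G', 'V775T'] ∩ ['D530F', 'M21Y', 'T600G'] = ['D530F', 'M21Y', 'T600G']

Answer: D530F,M21Y,T600G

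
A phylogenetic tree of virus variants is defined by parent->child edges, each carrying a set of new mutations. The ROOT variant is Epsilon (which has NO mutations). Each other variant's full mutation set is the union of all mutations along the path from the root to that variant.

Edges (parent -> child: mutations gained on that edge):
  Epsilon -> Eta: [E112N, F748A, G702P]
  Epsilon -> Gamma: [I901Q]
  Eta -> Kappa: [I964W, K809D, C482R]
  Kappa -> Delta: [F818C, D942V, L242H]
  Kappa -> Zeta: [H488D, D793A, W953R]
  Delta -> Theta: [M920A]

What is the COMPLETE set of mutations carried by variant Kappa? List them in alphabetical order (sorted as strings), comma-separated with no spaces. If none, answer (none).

Answer: C482R,E112N,F748A,G702P,I964W,K809D

Derivation:
At Epsilon: gained [] -> total []
At Eta: gained ['E112N', 'F748A', 'G702P'] -> total ['E112N', 'F748A', 'G702P']
At Kappa: gained ['I964W', 'K809D', 'C482R'] -> total ['C482R', 'E112N', 'F748A', 'G702P', 'I964W', 'K809D']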